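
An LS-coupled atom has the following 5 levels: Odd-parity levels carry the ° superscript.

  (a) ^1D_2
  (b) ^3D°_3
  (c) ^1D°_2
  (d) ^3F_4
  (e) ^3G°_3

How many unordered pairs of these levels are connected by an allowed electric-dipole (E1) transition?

3

(a)–(b): forbidden (ΔS).
(a)–(c): allowed.
(a)–(d): forbidden (parity, ΔS, ΔJ).
(a)–(e): forbidden (ΔS, ΔL).
(b)–(c): forbidden (parity, ΔS).
(b)–(d): allowed.
(b)–(e): forbidden (parity, ΔL).
(c)–(d): forbidden (ΔS, ΔJ).
(c)–(e): forbidden (parity, ΔS, ΔL).
(d)–(e): allowed.
Allowed pairs: 3 of 10.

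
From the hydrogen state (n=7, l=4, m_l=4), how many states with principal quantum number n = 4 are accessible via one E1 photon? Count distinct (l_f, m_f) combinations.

E1 requires Δl = ±1, so l_f ∈ {3, 5}; with 0 ≤ l_f ≤ n_f−1 = 3, the allowed l_f values are {3}.
For l_f = 3: m_f ∈ {m_i−1, m_i, m_i+1} ∩ [−3, 3] = {3} → 1 state.
Total: 1.

1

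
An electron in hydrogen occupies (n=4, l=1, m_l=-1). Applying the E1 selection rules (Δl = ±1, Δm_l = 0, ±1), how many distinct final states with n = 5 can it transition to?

E1 requires Δl = ±1, so l_f ∈ {0, 2}; with 0 ≤ l_f ≤ n_f−1 = 4, the allowed l_f values are {0, 2}.
For l_f = 0: m_f ∈ {m_i−1, m_i, m_i+1} ∩ [−0, 0] = {0} → 1 state.
For l_f = 2: m_f ∈ {m_i−1, m_i, m_i+1} ∩ [−2, 2] = {-2, -1, 0} → 3 states.
Total: 4.

4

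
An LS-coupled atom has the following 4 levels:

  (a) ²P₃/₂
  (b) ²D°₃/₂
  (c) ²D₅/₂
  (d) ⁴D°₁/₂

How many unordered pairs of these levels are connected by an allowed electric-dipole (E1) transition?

(a)–(b): allowed.
(a)–(c): forbidden (parity).
(a)–(d): forbidden (ΔS).
(b)–(c): allowed.
(b)–(d): forbidden (parity, ΔS).
(c)–(d): forbidden (ΔS, ΔJ).
Allowed pairs: 2 of 6.

2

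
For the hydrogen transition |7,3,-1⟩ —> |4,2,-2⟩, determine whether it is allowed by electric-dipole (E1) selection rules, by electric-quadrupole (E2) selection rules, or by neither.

Δl = 2 − 3 = -1; l_i + l_f = 5.
Δm_l = -1.
E1 (Δl = ±1, |Δm_l| ≤ 1): satisfied.
E2 (Δl = 0,±2, l_i+l_f ≥ 2, |Δm_l| ≤ 2): not satisfied.

E1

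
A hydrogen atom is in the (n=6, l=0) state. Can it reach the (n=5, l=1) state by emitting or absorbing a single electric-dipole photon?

l: 0 → 1 (Δl = +1). Δl = ±1 ✓.
All E1 selection rules are satisfied.

allowed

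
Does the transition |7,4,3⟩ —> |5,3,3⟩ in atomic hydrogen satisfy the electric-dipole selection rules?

l: 4 → 3 (Δl = -1). Δl = ±1 satisfied.
m_l: 3 → 3 (Δm_l = +0). |Δm_l| ≤ 1 satisfied.
All E1 selection rules are satisfied.

allowed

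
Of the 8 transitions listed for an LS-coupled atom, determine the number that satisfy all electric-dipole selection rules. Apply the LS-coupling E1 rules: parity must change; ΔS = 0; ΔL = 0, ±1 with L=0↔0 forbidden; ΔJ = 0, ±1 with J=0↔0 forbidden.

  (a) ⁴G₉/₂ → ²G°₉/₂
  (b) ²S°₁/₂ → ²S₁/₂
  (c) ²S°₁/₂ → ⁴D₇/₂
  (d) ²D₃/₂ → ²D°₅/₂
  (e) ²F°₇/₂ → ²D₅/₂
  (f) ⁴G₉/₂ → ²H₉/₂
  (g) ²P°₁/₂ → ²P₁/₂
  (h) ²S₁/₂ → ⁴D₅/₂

(a) forbidden (ΔS fails)
(b) forbidden (ΔL fails)
(c) forbidden (ΔS, ΔL, ΔJ fail)
(d) allowed
(e) allowed
(f) forbidden (parity, ΔS fail)
(g) allowed
(h) forbidden (parity, ΔS, ΔL, ΔJ fail)
Total allowed: 3 of 8.

3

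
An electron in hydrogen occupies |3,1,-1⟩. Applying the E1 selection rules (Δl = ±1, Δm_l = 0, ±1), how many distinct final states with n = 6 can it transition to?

4

E1 requires Δl = ±1, so l_f ∈ {0, 2}; with 0 ≤ l_f ≤ n_f−1 = 5, the allowed l_f values are {0, 2}.
For l_f = 0: m_f ∈ {m_i−1, m_i, m_i+1} ∩ [−0, 0] = {0} → 1 state.
For l_f = 2: m_f ∈ {m_i−1, m_i, m_i+1} ∩ [−2, 2] = {-2, -1, 0} → 3 states.
Total: 4.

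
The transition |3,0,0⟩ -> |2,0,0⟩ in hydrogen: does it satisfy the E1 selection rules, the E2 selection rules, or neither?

Δl = 0 − 0 = +0; l_i + l_f = 0.
Δm_l = +0.
E1 (Δl = ±1, |Δm_l| ≤ 1): not satisfied.
E2 (Δl = 0,±2, l_i+l_f ≥ 2, |Δm_l| ≤ 2): not satisfied.

neither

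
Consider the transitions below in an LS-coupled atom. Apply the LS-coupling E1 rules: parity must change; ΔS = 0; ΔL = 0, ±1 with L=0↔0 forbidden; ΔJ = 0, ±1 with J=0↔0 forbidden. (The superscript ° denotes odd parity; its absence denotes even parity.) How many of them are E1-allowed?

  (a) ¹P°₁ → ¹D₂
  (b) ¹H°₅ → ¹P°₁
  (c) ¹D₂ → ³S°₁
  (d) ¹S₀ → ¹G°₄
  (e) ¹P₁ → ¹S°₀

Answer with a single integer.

(a) allowed
(b) forbidden (parity, ΔL, ΔJ fail)
(c) forbidden (ΔS, ΔL fail)
(d) forbidden (ΔL, ΔJ fail)
(e) allowed
Total allowed: 2 of 5.

2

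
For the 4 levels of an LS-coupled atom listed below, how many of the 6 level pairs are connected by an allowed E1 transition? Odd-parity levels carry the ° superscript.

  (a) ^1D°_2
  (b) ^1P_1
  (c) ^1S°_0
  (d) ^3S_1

(a)–(b): allowed.
(a)–(c): forbidden (parity, ΔL, ΔJ).
(a)–(d): forbidden (ΔS, ΔL).
(b)–(c): allowed.
(b)–(d): forbidden (parity, ΔS).
(c)–(d): forbidden (ΔS, ΔL).
Allowed pairs: 2 of 6.

2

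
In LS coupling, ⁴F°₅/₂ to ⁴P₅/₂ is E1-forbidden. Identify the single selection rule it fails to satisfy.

Parity must change: odd → even — ✓.
ΔS = 0: S: 3/2 → 3/2 — ✓.
ΔL = 0, ±1 (not L=0↔0): L: 3 → 1, ΔL = -2 — ✗.
ΔJ = 0, ±1 (not J=0↔0): J: 5/2 → 5/2, ΔJ = +0 — ✓.

the ΔL = 0, ±1 rule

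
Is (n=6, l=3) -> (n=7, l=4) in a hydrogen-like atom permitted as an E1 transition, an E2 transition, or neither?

Δl = 4 − 3 = +1; l_i + l_f = 7.
E1 (Δl = ±1): satisfied.
E2 (Δl = 0,±2, l_i+l_f ≥ 2): not satisfied.

E1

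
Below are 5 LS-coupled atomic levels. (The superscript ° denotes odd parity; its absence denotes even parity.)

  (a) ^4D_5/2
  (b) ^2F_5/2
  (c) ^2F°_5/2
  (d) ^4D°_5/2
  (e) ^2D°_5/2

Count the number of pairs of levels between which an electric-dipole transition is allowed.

3

(a)–(b): forbidden (parity, ΔS).
(a)–(c): forbidden (ΔS).
(a)–(d): allowed.
(a)–(e): forbidden (ΔS).
(b)–(c): allowed.
(b)–(d): forbidden (ΔS).
(b)–(e): allowed.
(c)–(d): forbidden (parity, ΔS).
(c)–(e): forbidden (parity).
(d)–(e): forbidden (parity, ΔS).
Allowed pairs: 3 of 10.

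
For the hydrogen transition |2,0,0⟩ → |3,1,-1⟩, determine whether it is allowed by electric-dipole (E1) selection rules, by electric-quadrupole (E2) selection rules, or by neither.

E1

Δl = 1 − 0 = +1; l_i + l_f = 1.
Δm_l = -1.
E1 (Δl = ±1, |Δm_l| ≤ 1): satisfied.
E2 (Δl = 0,±2, l_i+l_f ≥ 2, |Δm_l| ≤ 2): not satisfied.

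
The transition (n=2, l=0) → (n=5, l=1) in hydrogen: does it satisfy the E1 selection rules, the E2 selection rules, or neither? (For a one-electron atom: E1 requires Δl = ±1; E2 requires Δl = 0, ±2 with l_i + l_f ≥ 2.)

E1

Δl = 1 − 0 = +1; l_i + l_f = 1.
E1 (Δl = ±1): satisfied.
E2 (Δl = 0,±2, l_i+l_f ≥ 2): not satisfied.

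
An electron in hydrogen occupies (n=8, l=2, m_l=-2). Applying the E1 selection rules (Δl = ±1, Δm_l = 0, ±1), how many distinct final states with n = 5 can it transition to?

4

E1 requires Δl = ±1, so l_f ∈ {1, 3}; with 0 ≤ l_f ≤ n_f−1 = 4, the allowed l_f values are {1, 3}.
For l_f = 1: m_f ∈ {m_i−1, m_i, m_i+1} ∩ [−1, 1] = {-1} → 1 state.
For l_f = 3: m_f ∈ {m_i−1, m_i, m_i+1} ∩ [−3, 3] = {-3, -2, -1} → 3 states.
Total: 4.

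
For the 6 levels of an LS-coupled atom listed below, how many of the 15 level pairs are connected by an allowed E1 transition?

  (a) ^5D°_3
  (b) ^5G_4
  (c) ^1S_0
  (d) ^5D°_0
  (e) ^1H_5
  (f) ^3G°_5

(a)–(b): forbidden (ΔL).
(a)–(c): forbidden (ΔS, ΔL, ΔJ).
(a)–(d): forbidden (parity, ΔJ).
(a)–(e): forbidden (ΔS, ΔL, ΔJ).
(a)–(f): forbidden (parity, ΔS, ΔL, ΔJ).
(b)–(c): forbidden (parity, ΔS, ΔL, ΔJ).
(b)–(d): forbidden (ΔL, ΔJ).
(b)–(e): forbidden (parity, ΔS).
(b)–(f): forbidden (ΔS).
(c)–(d): forbidden (ΔS, ΔL, ΔJ).
(c)–(e): forbidden (parity, ΔL, ΔJ).
(c)–(f): forbidden (ΔS, ΔL, ΔJ).
(d)–(e): forbidden (ΔS, ΔL, ΔJ).
(d)–(f): forbidden (parity, ΔS, ΔL, ΔJ).
(e)–(f): forbidden (ΔS).
Allowed pairs: 0 of 15.

0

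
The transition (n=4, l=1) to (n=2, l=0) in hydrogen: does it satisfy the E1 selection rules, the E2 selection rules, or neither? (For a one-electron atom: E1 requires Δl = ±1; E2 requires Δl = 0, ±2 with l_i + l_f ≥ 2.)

E1

Δl = 0 − 1 = -1; l_i + l_f = 1.
E1 (Δl = ±1): satisfied.
E2 (Δl = 0,±2, l_i+l_f ≥ 2): not satisfied.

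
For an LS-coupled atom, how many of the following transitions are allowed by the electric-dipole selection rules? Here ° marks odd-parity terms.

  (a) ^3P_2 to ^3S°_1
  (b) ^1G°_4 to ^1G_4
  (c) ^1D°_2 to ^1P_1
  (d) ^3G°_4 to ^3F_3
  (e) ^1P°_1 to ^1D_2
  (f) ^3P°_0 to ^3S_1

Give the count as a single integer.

6

(a) allowed
(b) allowed
(c) allowed
(d) allowed
(e) allowed
(f) allowed
Total allowed: 6 of 6.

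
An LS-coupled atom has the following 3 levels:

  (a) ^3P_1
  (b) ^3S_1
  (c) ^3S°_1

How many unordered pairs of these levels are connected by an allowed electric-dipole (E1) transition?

(a)–(b): forbidden (parity).
(a)–(c): allowed.
(b)–(c): forbidden (ΔL).
Allowed pairs: 1 of 3.

1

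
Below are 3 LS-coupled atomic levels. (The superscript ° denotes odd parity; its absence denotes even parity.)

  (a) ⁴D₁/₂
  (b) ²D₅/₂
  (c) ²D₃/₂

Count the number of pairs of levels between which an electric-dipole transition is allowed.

(a)–(b): forbidden (parity, ΔS, ΔJ).
(a)–(c): forbidden (parity, ΔS).
(b)–(c): forbidden (parity).
Allowed pairs: 0 of 3.

0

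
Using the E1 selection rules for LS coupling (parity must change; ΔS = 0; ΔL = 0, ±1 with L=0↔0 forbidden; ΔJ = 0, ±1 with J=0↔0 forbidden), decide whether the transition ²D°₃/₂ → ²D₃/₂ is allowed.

allowed

Initial level: S=1/2, L=2, J=3/2, parity odd. Final level: S=1/2, L=2, J=3/2, parity even.
Parity must change: odd → even — ok.
ΔS = 0: S: 1/2 → 1/2 — ok.
ΔL = 0, ±1 (not L=0↔0): L: 2 → 2, ΔL = +0 — ok.
ΔJ = 0, ±1 (not J=0↔0): J: 3/2 → 3/2, ΔJ = +0 — ok.
All four E1 rules are satisfied.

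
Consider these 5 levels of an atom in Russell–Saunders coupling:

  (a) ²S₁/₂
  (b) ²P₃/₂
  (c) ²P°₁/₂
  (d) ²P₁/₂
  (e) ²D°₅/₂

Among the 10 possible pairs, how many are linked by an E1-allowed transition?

4

(a)–(b): forbidden (parity).
(a)–(c): allowed.
(a)–(d): forbidden (parity).
(a)–(e): forbidden (ΔL, ΔJ).
(b)–(c): allowed.
(b)–(d): forbidden (parity).
(b)–(e): allowed.
(c)–(d): allowed.
(c)–(e): forbidden (parity, ΔJ).
(d)–(e): forbidden (ΔJ).
Allowed pairs: 4 of 10.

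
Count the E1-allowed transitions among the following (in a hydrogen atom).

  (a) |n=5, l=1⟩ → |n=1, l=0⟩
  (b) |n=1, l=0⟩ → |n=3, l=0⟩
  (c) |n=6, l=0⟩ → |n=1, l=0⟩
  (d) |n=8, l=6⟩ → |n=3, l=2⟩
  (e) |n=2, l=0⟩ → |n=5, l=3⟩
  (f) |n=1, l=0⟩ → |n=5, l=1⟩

2

(a) allowed
(b) forbidden — Δl = +0 (E1 requires Δl = ±1)
(c) forbidden — Δl = +0 (E1 requires Δl = ±1)
(d) forbidden — Δl = -4 (E1 requires Δl = ±1)
(e) forbidden — Δl = +3 (E1 requires Δl = ±1)
(f) allowed
Total allowed: 2 of 6.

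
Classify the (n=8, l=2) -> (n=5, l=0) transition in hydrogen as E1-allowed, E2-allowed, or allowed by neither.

E2

Δl = 0 − 2 = -2; l_i + l_f = 2.
E1 (Δl = ±1): not satisfied.
E2 (Δl = 0,±2, l_i+l_f ≥ 2): satisfied.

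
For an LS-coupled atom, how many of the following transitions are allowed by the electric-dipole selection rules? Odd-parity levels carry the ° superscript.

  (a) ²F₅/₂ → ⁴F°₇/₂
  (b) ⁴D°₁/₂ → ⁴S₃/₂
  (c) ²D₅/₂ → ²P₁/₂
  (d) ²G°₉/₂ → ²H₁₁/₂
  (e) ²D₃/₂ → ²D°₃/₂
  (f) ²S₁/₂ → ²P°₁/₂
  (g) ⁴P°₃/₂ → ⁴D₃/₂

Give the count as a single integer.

(a) forbidden (ΔS fails)
(b) forbidden (ΔL fails)
(c) forbidden (parity, ΔJ fail)
(d) allowed
(e) allowed
(f) allowed
(g) allowed
Total allowed: 4 of 7.

4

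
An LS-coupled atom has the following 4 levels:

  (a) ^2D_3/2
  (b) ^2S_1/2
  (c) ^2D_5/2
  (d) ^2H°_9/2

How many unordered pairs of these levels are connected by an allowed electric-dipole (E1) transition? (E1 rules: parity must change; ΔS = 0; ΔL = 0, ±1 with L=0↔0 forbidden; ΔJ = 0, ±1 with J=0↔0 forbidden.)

(a)–(b): forbidden (parity, ΔL).
(a)–(c): forbidden (parity).
(a)–(d): forbidden (ΔL, ΔJ).
(b)–(c): forbidden (parity, ΔL, ΔJ).
(b)–(d): forbidden (ΔL, ΔJ).
(c)–(d): forbidden (ΔL, ΔJ).
Allowed pairs: 0 of 6.

0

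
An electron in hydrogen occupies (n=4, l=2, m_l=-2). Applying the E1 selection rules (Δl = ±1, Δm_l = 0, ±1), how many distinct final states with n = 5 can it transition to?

E1 requires Δl = ±1, so l_f ∈ {1, 3}; with 0 ≤ l_f ≤ n_f−1 = 4, the allowed l_f values are {1, 3}.
For l_f = 1: m_f ∈ {m_i−1, m_i, m_i+1} ∩ [−1, 1] = {-1} → 1 state.
For l_f = 3: m_f ∈ {m_i−1, m_i, m_i+1} ∩ [−3, 3] = {-3, -2, -1} → 3 states.
Total: 4.

4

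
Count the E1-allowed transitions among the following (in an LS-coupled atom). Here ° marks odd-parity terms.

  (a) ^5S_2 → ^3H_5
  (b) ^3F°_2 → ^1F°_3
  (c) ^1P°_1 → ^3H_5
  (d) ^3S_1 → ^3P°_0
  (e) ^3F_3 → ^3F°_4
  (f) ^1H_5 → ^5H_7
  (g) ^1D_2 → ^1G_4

(a) forbidden (parity, ΔS, ΔL, ΔJ fail)
(b) forbidden (parity, ΔS fail)
(c) forbidden (ΔS, ΔL, ΔJ fail)
(d) allowed
(e) allowed
(f) forbidden (parity, ΔS, ΔJ fail)
(g) forbidden (parity, ΔL, ΔJ fail)
Total allowed: 2 of 7.

2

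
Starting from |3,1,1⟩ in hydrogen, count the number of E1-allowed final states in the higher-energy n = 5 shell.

E1 requires Δl = ±1, so l_f ∈ {0, 2}; with 0 ≤ l_f ≤ n_f−1 = 4, the allowed l_f values are {0, 2}.
For l_f = 0: m_f ∈ {m_i−1, m_i, m_i+1} ∩ [−0, 0] = {0} → 1 state.
For l_f = 2: m_f ∈ {m_i−1, m_i, m_i+1} ∩ [−2, 2] = {0, 1, 2} → 3 states.
Total: 4.

4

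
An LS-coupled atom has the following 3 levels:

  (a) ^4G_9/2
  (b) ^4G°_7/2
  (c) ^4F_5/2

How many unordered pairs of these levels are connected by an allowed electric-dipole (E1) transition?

2

(a)–(b): allowed.
(a)–(c): forbidden (parity, ΔJ).
(b)–(c): allowed.
Allowed pairs: 2 of 3.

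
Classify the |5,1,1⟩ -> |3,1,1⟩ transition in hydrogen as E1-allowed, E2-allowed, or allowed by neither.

E2

Δl = 1 − 1 = +0; l_i + l_f = 2.
Δm_l = +0.
E1 (Δl = ±1, |Δm_l| ≤ 1): not satisfied.
E2 (Δl = 0,±2, l_i+l_f ≥ 2, |Δm_l| ≤ 2): satisfied.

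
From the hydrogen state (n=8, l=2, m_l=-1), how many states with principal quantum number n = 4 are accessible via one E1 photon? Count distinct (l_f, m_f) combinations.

E1 requires Δl = ±1, so l_f ∈ {1, 3}; with 0 ≤ l_f ≤ n_f−1 = 3, the allowed l_f values are {1, 3}.
For l_f = 1: m_f ∈ {m_i−1, m_i, m_i+1} ∩ [−1, 1] = {-1, 0} → 2 states.
For l_f = 3: m_f ∈ {m_i−1, m_i, m_i+1} ∩ [−3, 3] = {-2, -1, 0} → 3 states.
Total: 5.

5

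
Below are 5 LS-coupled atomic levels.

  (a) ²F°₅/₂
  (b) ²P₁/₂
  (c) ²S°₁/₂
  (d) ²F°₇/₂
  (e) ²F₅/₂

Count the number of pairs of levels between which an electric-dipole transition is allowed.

3

(a)–(b): forbidden (ΔL, ΔJ).
(a)–(c): forbidden (parity, ΔL, ΔJ).
(a)–(d): forbidden (parity).
(a)–(e): allowed.
(b)–(c): allowed.
(b)–(d): forbidden (ΔL, ΔJ).
(b)–(e): forbidden (parity, ΔL, ΔJ).
(c)–(d): forbidden (parity, ΔL, ΔJ).
(c)–(e): forbidden (ΔL, ΔJ).
(d)–(e): allowed.
Allowed pairs: 3 of 10.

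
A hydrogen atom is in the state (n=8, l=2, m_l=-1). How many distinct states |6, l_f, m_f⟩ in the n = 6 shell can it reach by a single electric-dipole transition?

E1 requires Δl = ±1, so l_f ∈ {1, 3}; with 0 ≤ l_f ≤ n_f−1 = 5, the allowed l_f values are {1, 3}.
For l_f = 1: m_f ∈ {m_i−1, m_i, m_i+1} ∩ [−1, 1] = {-1, 0} → 2 states.
For l_f = 3: m_f ∈ {m_i−1, m_i, m_i+1} ∩ [−3, 3] = {-2, -1, 0} → 3 states.
Total: 5.

5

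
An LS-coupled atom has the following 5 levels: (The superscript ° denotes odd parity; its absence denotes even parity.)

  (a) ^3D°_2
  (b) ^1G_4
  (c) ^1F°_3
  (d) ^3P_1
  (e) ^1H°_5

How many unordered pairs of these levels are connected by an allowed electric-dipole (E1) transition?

3

(a)–(b): forbidden (ΔS, ΔL, ΔJ).
(a)–(c): forbidden (parity, ΔS).
(a)–(d): allowed.
(a)–(e): forbidden (parity, ΔS, ΔL, ΔJ).
(b)–(c): allowed.
(b)–(d): forbidden (parity, ΔS, ΔL, ΔJ).
(b)–(e): allowed.
(c)–(d): forbidden (ΔS, ΔL, ΔJ).
(c)–(e): forbidden (parity, ΔL, ΔJ).
(d)–(e): forbidden (ΔS, ΔL, ΔJ).
Allowed pairs: 3 of 10.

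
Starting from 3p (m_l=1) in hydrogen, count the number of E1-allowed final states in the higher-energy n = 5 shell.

4

E1 requires Δl = ±1, so l_f ∈ {0, 2}; with 0 ≤ l_f ≤ n_f−1 = 4, the allowed l_f values are {0, 2}.
For l_f = 0: m_f ∈ {m_i−1, m_i, m_i+1} ∩ [−0, 0] = {0} → 1 state.
For l_f = 2: m_f ∈ {m_i−1, m_i, m_i+1} ∩ [−2, 2] = {0, 1, 2} → 3 states.
Total: 4.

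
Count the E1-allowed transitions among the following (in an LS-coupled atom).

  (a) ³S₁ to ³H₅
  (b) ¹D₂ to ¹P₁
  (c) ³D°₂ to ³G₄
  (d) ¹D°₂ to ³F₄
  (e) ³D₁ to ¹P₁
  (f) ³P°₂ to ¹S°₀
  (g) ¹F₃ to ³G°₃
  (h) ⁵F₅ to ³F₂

(a) forbidden (parity, ΔL, ΔJ fail)
(b) forbidden (parity fails)
(c) forbidden (ΔL, ΔJ fail)
(d) forbidden (ΔS, ΔJ fail)
(e) forbidden (parity, ΔS fail)
(f) forbidden (parity, ΔS, ΔJ fail)
(g) forbidden (ΔS fails)
(h) forbidden (parity, ΔS, ΔJ fail)
Total allowed: 0 of 8.

0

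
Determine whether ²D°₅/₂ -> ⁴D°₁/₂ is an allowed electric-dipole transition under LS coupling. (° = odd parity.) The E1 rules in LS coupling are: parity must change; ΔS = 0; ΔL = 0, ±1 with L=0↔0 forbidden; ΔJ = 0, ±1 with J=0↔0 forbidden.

Parity must change: odd → odd — fails.
ΔS = 0: S: 1/2 → 3/2 — fails.
ΔL = 0, ±1 (not L=0↔0): L: 2 → 2, ΔL = +0 — passes.
ΔJ = 0, ±1 (not J=0↔0): J: 5/2 → 1/2, ΔJ = -2 — fails.
Rule(s) violated: parity, ΔS, ΔJ.

forbidden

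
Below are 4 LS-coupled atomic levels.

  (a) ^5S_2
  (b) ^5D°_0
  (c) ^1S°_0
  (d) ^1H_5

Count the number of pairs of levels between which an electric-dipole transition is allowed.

0

(a)–(b): forbidden (ΔL, ΔJ).
(a)–(c): forbidden (ΔS, ΔL, ΔJ).
(a)–(d): forbidden (parity, ΔS, ΔL, ΔJ).
(b)–(c): forbidden (parity, ΔS, ΔL, ΔJ).
(b)–(d): forbidden (ΔS, ΔL, ΔJ).
(c)–(d): forbidden (ΔL, ΔJ).
Allowed pairs: 0 of 6.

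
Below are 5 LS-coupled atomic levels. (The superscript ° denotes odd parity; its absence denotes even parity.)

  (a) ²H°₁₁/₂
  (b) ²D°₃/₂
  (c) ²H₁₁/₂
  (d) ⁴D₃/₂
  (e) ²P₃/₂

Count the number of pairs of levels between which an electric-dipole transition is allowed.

2

(a)–(b): forbidden (parity, ΔL, ΔJ).
(a)–(c): allowed.
(a)–(d): forbidden (ΔS, ΔL, ΔJ).
(a)–(e): forbidden (ΔL, ΔJ).
(b)–(c): forbidden (ΔL, ΔJ).
(b)–(d): forbidden (ΔS).
(b)–(e): allowed.
(c)–(d): forbidden (parity, ΔS, ΔL, ΔJ).
(c)–(e): forbidden (parity, ΔL, ΔJ).
(d)–(e): forbidden (parity, ΔS).
Allowed pairs: 2 of 10.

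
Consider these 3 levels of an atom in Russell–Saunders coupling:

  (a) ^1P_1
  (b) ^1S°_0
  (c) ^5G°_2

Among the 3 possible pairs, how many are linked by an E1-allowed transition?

1

(a)–(b): allowed.
(a)–(c): forbidden (ΔS, ΔL).
(b)–(c): forbidden (parity, ΔS, ΔL, ΔJ).
Allowed pairs: 1 of 3.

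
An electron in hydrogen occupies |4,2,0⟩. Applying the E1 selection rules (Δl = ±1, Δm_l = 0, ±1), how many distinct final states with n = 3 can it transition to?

E1 requires Δl = ±1, so l_f ∈ {1, 3}; with 0 ≤ l_f ≤ n_f−1 = 2, the allowed l_f values are {1}.
For l_f = 1: m_f ∈ {m_i−1, m_i, m_i+1} ∩ [−1, 1] = {-1, 0, 1} → 3 states.
Total: 3.

3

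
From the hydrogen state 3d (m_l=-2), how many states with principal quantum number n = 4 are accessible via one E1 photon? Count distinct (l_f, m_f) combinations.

E1 requires Δl = ±1, so l_f ∈ {1, 3}; with 0 ≤ l_f ≤ n_f−1 = 3, the allowed l_f values are {1, 3}.
For l_f = 1: m_f ∈ {m_i−1, m_i, m_i+1} ∩ [−1, 1] = {-1} → 1 state.
For l_f = 3: m_f ∈ {m_i−1, m_i, m_i+1} ∩ [−3, 3] = {-3, -2, -1} → 3 states.
Total: 4.

4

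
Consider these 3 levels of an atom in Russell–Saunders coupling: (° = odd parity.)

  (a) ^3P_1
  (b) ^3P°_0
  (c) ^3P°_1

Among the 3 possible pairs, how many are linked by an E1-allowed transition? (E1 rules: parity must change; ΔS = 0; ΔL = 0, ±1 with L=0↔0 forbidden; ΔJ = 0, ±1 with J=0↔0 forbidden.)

2

(a)–(b): allowed.
(a)–(c): allowed.
(b)–(c): forbidden (parity).
Allowed pairs: 2 of 3.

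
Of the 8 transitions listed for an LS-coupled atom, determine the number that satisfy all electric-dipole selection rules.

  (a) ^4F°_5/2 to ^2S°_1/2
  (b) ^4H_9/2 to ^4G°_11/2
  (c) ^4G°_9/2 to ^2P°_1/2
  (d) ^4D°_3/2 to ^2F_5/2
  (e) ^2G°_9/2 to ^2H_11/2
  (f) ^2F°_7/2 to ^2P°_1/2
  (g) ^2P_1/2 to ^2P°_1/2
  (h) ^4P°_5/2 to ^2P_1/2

(a) forbidden (parity, ΔS, ΔL, ΔJ fail)
(b) allowed
(c) forbidden (parity, ΔS, ΔL, ΔJ fail)
(d) forbidden (ΔS fails)
(e) allowed
(f) forbidden (parity, ΔL, ΔJ fail)
(g) allowed
(h) forbidden (ΔS, ΔJ fail)
Total allowed: 3 of 8.

3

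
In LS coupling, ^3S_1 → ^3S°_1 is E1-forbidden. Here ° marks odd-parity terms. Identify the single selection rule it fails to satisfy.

the L=0 ↔ L=0 exclusion

Initial level: S=1, L=0, J=1, parity even. Final level: S=1, L=0, J=1, parity odd.
Parity must change: even → odd — ok.
ΔS = 0: S: 1 → 1 — ok.
ΔL = 0, ±1 (not L=0↔0): L: 0 → 0, ΔL = +0 — fails.
ΔJ = 0, ±1 (not J=0↔0): J: 1 → 1, ΔJ = +0 — ok.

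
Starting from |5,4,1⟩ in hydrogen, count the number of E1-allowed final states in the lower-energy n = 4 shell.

E1 requires Δl = ±1, so l_f ∈ {3, 5}; with 0 ≤ l_f ≤ n_f−1 = 3, the allowed l_f values are {3}.
For l_f = 3: m_f ∈ {m_i−1, m_i, m_i+1} ∩ [−3, 3] = {0, 1, 2} → 3 states.
Total: 3.

3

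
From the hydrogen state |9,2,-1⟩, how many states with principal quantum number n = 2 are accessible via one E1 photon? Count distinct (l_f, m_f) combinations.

E1 requires Δl = ±1, so l_f ∈ {1, 3}; with 0 ≤ l_f ≤ n_f−1 = 1, the allowed l_f values are {1}.
For l_f = 1: m_f ∈ {m_i−1, m_i, m_i+1} ∩ [−1, 1] = {-1, 0} → 2 states.
Total: 2.

2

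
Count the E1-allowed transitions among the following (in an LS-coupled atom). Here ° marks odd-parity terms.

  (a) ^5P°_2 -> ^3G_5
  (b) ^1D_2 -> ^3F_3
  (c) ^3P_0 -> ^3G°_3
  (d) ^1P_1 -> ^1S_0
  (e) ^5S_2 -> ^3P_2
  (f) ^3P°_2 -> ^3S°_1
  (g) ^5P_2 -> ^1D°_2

(a) forbidden (ΔS, ΔL, ΔJ fail)
(b) forbidden (parity, ΔS fail)
(c) forbidden (ΔL, ΔJ fail)
(d) forbidden (parity fails)
(e) forbidden (parity, ΔS fail)
(f) forbidden (parity fails)
(g) forbidden (ΔS fails)
Total allowed: 0 of 7.

0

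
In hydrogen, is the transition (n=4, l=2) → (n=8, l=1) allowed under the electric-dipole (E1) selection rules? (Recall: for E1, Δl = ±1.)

allowed

Initial l = 2, final l = 1, so Δl = -1. E1 requires Δl = ±1: passes.
All E1 selection rules are satisfied.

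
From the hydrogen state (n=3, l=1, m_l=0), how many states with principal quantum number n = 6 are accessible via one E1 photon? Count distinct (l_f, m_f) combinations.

4

E1 requires Δl = ±1, so l_f ∈ {0, 2}; with 0 ≤ l_f ≤ n_f−1 = 5, the allowed l_f values are {0, 2}.
For l_f = 0: m_f ∈ {m_i−1, m_i, m_i+1} ∩ [−0, 0] = {0} → 1 state.
For l_f = 2: m_f ∈ {m_i−1, m_i, m_i+1} ∩ [−2, 2] = {-1, 0, 1} → 3 states.
Total: 4.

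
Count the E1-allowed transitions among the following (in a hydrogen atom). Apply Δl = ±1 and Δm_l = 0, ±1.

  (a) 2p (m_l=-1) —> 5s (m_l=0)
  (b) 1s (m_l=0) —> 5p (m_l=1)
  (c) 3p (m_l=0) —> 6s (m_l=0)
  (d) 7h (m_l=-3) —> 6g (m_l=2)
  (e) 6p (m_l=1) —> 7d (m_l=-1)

3

(a) allowed
(b) allowed
(c) allowed
(d) forbidden — Δm_l = +5 (E1 requires Δm_l = 0, ±1)
(e) forbidden — Δm_l = -2 (E1 requires Δm_l = 0, ±1)
Total allowed: 3 of 5.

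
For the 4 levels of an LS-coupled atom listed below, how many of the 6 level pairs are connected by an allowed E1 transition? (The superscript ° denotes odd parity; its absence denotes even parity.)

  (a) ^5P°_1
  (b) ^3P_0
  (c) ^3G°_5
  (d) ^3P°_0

0

(a)–(b): forbidden (ΔS).
(a)–(c): forbidden (parity, ΔS, ΔL, ΔJ).
(a)–(d): forbidden (parity, ΔS).
(b)–(c): forbidden (ΔL, ΔJ).
(b)–(d): forbidden (ΔJ).
(c)–(d): forbidden (parity, ΔL, ΔJ).
Allowed pairs: 0 of 6.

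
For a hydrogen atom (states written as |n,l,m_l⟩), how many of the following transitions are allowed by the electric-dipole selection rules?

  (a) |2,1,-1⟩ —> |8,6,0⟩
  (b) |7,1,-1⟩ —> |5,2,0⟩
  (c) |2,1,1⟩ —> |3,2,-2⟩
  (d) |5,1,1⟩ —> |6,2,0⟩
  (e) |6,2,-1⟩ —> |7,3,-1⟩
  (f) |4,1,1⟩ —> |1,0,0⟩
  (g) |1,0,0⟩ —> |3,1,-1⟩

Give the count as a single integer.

(a) forbidden — Δl = +5 (E1 requires Δl = ±1)
(b) allowed
(c) forbidden — Δm_l = -3 (E1 requires Δm_l = 0, ±1)
(d) allowed
(e) allowed
(f) allowed
(g) allowed
Total allowed: 5 of 7.

5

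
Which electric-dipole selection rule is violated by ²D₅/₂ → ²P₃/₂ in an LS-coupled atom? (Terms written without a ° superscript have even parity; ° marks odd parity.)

parity

Reading off the term symbols: S 1/2→1/2, L 2→1, J 5/2→3/2, parity even→even.
Parity must change: even → even — fails.
ΔS = 0: S: 1/2 → 1/2 — passes.
ΔL = 0, ±1 (not L=0↔0): L: 2 → 1, ΔL = -1 — passes.
ΔJ = 0, ±1 (not J=0↔0): J: 5/2 → 3/2, ΔJ = -1 — passes.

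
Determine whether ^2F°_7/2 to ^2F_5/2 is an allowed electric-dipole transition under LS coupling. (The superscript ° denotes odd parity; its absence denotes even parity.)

allowed

Initial level: S=1/2, L=3, J=7/2, parity odd. Final level: S=1/2, L=3, J=5/2, parity even.
Parity must change: odd → even — ok.
ΔS = 0: S: 1/2 → 1/2 — ok.
ΔL = 0, ±1 (not L=0↔0): L: 3 → 3, ΔL = +0 — ok.
ΔJ = 0, ±1 (not J=0↔0): J: 7/2 → 5/2, ΔJ = -1 — ok.
All four E1 rules are satisfied.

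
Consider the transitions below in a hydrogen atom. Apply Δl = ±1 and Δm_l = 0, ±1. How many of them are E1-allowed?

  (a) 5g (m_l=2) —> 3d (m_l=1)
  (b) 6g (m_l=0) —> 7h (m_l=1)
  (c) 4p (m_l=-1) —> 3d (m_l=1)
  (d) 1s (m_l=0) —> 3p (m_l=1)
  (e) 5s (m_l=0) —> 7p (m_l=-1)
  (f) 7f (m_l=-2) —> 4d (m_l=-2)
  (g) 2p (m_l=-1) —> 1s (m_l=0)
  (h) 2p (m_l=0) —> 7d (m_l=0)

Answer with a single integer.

6

(a) forbidden — Δl = -2 (E1 requires Δl = ±1)
(b) allowed
(c) forbidden — Δm_l = +2 (E1 requires Δm_l = 0, ±1)
(d) allowed
(e) allowed
(f) allowed
(g) allowed
(h) allowed
Total allowed: 6 of 8.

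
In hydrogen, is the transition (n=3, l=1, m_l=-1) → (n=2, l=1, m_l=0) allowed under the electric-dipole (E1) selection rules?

l: 1 → 1 (Δl = +0). Δl = ±1 violated.
m_l: -1 → 0 (Δm_l = +1). |Δm_l| ≤ 1 satisfied.
The transition is electric-dipole forbidden.

forbidden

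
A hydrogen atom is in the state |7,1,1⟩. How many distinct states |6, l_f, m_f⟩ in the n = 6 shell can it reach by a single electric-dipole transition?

4

E1 requires Δl = ±1, so l_f ∈ {0, 2}; with 0 ≤ l_f ≤ n_f−1 = 5, the allowed l_f values are {0, 2}.
For l_f = 0: m_f ∈ {m_i−1, m_i, m_i+1} ∩ [−0, 0] = {0} → 1 state.
For l_f = 2: m_f ∈ {m_i−1, m_i, m_i+1} ∩ [−2, 2] = {0, 1, 2} → 3 states.
Total: 4.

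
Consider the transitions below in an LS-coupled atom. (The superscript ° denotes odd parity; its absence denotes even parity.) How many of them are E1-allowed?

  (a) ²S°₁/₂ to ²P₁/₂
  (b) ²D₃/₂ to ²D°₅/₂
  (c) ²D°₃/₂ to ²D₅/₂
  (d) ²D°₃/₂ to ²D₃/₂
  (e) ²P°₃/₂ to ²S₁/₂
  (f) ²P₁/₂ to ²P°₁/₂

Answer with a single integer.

6

(a) allowed
(b) allowed
(c) allowed
(d) allowed
(e) allowed
(f) allowed
Total allowed: 6 of 6.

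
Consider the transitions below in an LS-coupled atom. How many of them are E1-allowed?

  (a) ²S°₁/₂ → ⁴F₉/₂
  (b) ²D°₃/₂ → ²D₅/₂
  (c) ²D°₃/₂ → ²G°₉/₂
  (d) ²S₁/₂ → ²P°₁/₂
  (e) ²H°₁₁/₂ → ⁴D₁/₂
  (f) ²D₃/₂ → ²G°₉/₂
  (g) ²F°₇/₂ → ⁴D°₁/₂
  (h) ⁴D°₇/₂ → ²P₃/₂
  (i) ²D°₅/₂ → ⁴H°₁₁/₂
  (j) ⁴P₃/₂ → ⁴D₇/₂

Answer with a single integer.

(a) forbidden (ΔS, ΔL, ΔJ fail)
(b) allowed
(c) forbidden (parity, ΔL, ΔJ fail)
(d) allowed
(e) forbidden (ΔS, ΔL, ΔJ fail)
(f) forbidden (ΔL, ΔJ fail)
(g) forbidden (parity, ΔS, ΔJ fail)
(h) forbidden (ΔS, ΔJ fail)
(i) forbidden (parity, ΔS, ΔL, ΔJ fail)
(j) forbidden (parity, ΔJ fail)
Total allowed: 2 of 10.

2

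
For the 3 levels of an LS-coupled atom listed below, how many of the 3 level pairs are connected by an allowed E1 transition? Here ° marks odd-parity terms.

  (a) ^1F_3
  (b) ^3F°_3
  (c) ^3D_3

1

(a)–(b): forbidden (ΔS).
(a)–(c): forbidden (parity, ΔS).
(b)–(c): allowed.
Allowed pairs: 1 of 3.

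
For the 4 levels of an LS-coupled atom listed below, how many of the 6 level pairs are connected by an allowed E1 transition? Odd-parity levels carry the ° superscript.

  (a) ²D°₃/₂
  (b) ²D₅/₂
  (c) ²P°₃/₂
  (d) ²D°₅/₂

(a)–(b): allowed.
(a)–(c): forbidden (parity).
(a)–(d): forbidden (parity).
(b)–(c): allowed.
(b)–(d): allowed.
(c)–(d): forbidden (parity).
Allowed pairs: 3 of 6.

3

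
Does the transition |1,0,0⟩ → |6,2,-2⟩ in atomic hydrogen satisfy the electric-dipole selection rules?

Initial l = 0, final l = 2, so Δl = +2. E1 requires Δl = ±1: ✗.
Δm_l = -2 − (0) = -2. E1 requires Δm_l = 0, ±1: ✗.
The transition is electric-dipole forbidden.

forbidden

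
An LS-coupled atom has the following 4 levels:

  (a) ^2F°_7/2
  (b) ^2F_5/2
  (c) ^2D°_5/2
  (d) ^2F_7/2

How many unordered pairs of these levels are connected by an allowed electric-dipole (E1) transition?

4

(a)–(b): allowed.
(a)–(c): forbidden (parity).
(a)–(d): allowed.
(b)–(c): allowed.
(b)–(d): forbidden (parity).
(c)–(d): allowed.
Allowed pairs: 4 of 6.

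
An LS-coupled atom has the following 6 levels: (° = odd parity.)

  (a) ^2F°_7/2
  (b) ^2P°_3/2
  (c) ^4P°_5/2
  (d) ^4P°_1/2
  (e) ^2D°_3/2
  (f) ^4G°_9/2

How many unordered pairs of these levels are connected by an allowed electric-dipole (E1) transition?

0

(a)–(b): forbidden (parity, ΔL, ΔJ).
(a)–(c): forbidden (parity, ΔS, ΔL).
(a)–(d): forbidden (parity, ΔS, ΔL, ΔJ).
(a)–(e): forbidden (parity, ΔJ).
(a)–(f): forbidden (parity, ΔS).
(b)–(c): forbidden (parity, ΔS).
(b)–(d): forbidden (parity, ΔS).
(b)–(e): forbidden (parity).
(b)–(f): forbidden (parity, ΔS, ΔL, ΔJ).
(c)–(d): forbidden (parity, ΔJ).
(c)–(e): forbidden (parity, ΔS).
(c)–(f): forbidden (parity, ΔL, ΔJ).
(d)–(e): forbidden (parity, ΔS).
(d)–(f): forbidden (parity, ΔL, ΔJ).
(e)–(f): forbidden (parity, ΔS, ΔL, ΔJ).
Allowed pairs: 0 of 15.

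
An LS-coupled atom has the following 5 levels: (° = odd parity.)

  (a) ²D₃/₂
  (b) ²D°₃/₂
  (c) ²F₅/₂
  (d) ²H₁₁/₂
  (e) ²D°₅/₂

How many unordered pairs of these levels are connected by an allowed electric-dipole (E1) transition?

(a)–(b): allowed.
(a)–(c): forbidden (parity).
(a)–(d): forbidden (parity, ΔL, ΔJ).
(a)–(e): allowed.
(b)–(c): allowed.
(b)–(d): forbidden (ΔL, ΔJ).
(b)–(e): forbidden (parity).
(c)–(d): forbidden (parity, ΔL, ΔJ).
(c)–(e): allowed.
(d)–(e): forbidden (ΔL, ΔJ).
Allowed pairs: 4 of 10.

4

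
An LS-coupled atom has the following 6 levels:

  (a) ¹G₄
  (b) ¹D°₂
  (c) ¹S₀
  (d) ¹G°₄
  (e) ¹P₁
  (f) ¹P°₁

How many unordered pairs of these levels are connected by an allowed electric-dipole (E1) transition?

4

(a)–(b): forbidden (ΔL, ΔJ).
(a)–(c): forbidden (parity, ΔL, ΔJ).
(a)–(d): allowed.
(a)–(e): forbidden (parity, ΔL, ΔJ).
(a)–(f): forbidden (ΔL, ΔJ).
(b)–(c): forbidden (ΔL, ΔJ).
(b)–(d): forbidden (parity, ΔL, ΔJ).
(b)–(e): allowed.
(b)–(f): forbidden (parity).
(c)–(d): forbidden (ΔL, ΔJ).
(c)–(e): forbidden (parity).
(c)–(f): allowed.
(d)–(e): forbidden (ΔL, ΔJ).
(d)–(f): forbidden (parity, ΔL, ΔJ).
(e)–(f): allowed.
Allowed pairs: 4 of 15.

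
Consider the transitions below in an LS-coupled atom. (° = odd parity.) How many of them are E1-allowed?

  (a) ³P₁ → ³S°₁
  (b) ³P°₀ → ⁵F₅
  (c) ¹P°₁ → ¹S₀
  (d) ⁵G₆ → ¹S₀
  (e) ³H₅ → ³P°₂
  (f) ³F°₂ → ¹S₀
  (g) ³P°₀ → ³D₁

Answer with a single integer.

3

(a) allowed
(b) forbidden (ΔS, ΔL, ΔJ fail)
(c) allowed
(d) forbidden (parity, ΔS, ΔL, ΔJ fail)
(e) forbidden (ΔL, ΔJ fail)
(f) forbidden (ΔS, ΔL, ΔJ fail)
(g) allowed
Total allowed: 3 of 7.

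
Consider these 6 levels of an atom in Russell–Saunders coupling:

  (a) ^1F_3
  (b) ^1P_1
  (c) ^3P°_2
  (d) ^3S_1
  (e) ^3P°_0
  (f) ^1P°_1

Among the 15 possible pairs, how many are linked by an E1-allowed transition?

(a)–(b): forbidden (parity, ΔL, ΔJ).
(a)–(c): forbidden (ΔS, ΔL).
(a)–(d): forbidden (parity, ΔS, ΔL, ΔJ).
(a)–(e): forbidden (ΔS, ΔL, ΔJ).
(a)–(f): forbidden (ΔL, ΔJ).
(b)–(c): forbidden (ΔS).
(b)–(d): forbidden (parity, ΔS).
(b)–(e): forbidden (ΔS).
(b)–(f): allowed.
(c)–(d): allowed.
(c)–(e): forbidden (parity, ΔJ).
(c)–(f): forbidden (parity, ΔS).
(d)–(e): allowed.
(d)–(f): forbidden (ΔS).
(e)–(f): forbidden (parity, ΔS).
Allowed pairs: 3 of 15.

3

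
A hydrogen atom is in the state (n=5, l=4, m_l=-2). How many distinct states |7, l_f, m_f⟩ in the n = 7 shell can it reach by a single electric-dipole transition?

6

E1 requires Δl = ±1, so l_f ∈ {3, 5}; with 0 ≤ l_f ≤ n_f−1 = 6, the allowed l_f values are {3, 5}.
For l_f = 3: m_f ∈ {m_i−1, m_i, m_i+1} ∩ [−3, 3] = {-3, -2, -1} → 3 states.
For l_f = 5: m_f ∈ {m_i−1, m_i, m_i+1} ∩ [−5, 5] = {-3, -2, -1} → 3 states.
Total: 6.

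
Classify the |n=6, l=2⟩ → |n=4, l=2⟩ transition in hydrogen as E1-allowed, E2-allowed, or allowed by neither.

E2

Δl = 2 − 2 = +0; l_i + l_f = 4.
E1 (Δl = ±1): not satisfied.
E2 (Δl = 0,±2, l_i+l_f ≥ 2): satisfied.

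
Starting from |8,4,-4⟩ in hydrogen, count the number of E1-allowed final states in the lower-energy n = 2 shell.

0

E1 requires l_f ∈ {3, 5}, but neither lies in [0, 1], so no final state is reachable.
Total: 0.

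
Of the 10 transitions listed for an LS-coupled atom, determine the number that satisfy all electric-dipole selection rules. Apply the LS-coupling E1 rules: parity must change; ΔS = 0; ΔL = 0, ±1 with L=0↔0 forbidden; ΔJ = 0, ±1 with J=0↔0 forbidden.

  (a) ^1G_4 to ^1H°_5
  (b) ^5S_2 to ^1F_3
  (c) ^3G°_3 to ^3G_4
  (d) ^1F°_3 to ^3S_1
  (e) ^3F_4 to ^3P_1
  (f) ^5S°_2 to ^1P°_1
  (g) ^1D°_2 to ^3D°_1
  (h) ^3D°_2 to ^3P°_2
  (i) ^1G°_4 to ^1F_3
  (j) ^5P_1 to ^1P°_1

3

(a) allowed
(b) forbidden (parity, ΔS, ΔL fail)
(c) allowed
(d) forbidden (ΔS, ΔL, ΔJ fail)
(e) forbidden (parity, ΔL, ΔJ fail)
(f) forbidden (parity, ΔS fail)
(g) forbidden (parity, ΔS fail)
(h) forbidden (parity fails)
(i) allowed
(j) forbidden (ΔS fails)
Total allowed: 3 of 10.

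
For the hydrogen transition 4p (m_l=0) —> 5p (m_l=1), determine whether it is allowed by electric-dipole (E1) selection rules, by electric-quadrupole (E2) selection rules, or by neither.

E2

Δl = 1 − 1 = +0; l_i + l_f = 2.
Δm_l = +1.
E1 (Δl = ±1, |Δm_l| ≤ 1): not satisfied.
E2 (Δl = 0,±2, l_i+l_f ≥ 2, |Δm_l| ≤ 2): satisfied.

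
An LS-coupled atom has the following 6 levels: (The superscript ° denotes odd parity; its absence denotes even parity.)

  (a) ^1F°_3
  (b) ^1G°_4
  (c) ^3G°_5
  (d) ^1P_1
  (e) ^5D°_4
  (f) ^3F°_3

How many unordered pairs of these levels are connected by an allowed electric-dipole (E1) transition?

0

(a)–(b): forbidden (parity).
(a)–(c): forbidden (parity, ΔS, ΔJ).
(a)–(d): forbidden (ΔL, ΔJ).
(a)–(e): forbidden (parity, ΔS).
(a)–(f): forbidden (parity, ΔS).
(b)–(c): forbidden (parity, ΔS).
(b)–(d): forbidden (ΔL, ΔJ).
(b)–(e): forbidden (parity, ΔS, ΔL).
(b)–(f): forbidden (parity, ΔS).
(c)–(d): forbidden (ΔS, ΔL, ΔJ).
(c)–(e): forbidden (parity, ΔS, ΔL).
(c)–(f): forbidden (parity, ΔJ).
(d)–(e): forbidden (ΔS, ΔJ).
(d)–(f): forbidden (ΔS, ΔL, ΔJ).
(e)–(f): forbidden (parity, ΔS).
Allowed pairs: 0 of 15.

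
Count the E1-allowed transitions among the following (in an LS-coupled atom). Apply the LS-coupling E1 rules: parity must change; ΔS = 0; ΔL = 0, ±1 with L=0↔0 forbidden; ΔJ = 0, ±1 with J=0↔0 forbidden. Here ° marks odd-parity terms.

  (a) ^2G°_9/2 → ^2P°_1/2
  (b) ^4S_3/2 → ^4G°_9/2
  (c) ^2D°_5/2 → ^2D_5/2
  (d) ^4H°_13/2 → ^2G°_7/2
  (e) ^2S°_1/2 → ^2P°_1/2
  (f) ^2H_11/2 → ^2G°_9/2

2

(a) forbidden (parity, ΔL, ΔJ fail)
(b) forbidden (ΔL, ΔJ fail)
(c) allowed
(d) forbidden (parity, ΔS, ΔJ fail)
(e) forbidden (parity fails)
(f) allowed
Total allowed: 2 of 6.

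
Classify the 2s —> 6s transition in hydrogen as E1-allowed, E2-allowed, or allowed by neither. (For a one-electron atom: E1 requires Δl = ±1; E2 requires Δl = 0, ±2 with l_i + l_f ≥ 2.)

Δl = 0 − 0 = +0; l_i + l_f = 0.
E1 (Δl = ±1): not satisfied.
E2 (Δl = 0,±2, l_i+l_f ≥ 2): not satisfied.

neither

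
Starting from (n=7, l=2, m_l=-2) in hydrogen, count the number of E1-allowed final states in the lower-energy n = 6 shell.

4

E1 requires Δl = ±1, so l_f ∈ {1, 3}; with 0 ≤ l_f ≤ n_f−1 = 5, the allowed l_f values are {1, 3}.
For l_f = 1: m_f ∈ {m_i−1, m_i, m_i+1} ∩ [−1, 1] = {-1} → 1 state.
For l_f = 3: m_f ∈ {m_i−1, m_i, m_i+1} ∩ [−3, 3] = {-3, -2, -1} → 3 states.
Total: 4.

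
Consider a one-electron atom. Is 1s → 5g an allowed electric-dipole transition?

Δl = 4 − 0 = +4; the E1 rule Δl = ±1 is ✗.
The transition is electric-dipole forbidden.

forbidden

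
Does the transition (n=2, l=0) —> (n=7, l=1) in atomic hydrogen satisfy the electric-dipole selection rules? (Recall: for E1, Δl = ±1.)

Initial l = 0, final l = 1, so Δl = +1. E1 requires Δl = ±1: satisfied.
All E1 selection rules are satisfied.

allowed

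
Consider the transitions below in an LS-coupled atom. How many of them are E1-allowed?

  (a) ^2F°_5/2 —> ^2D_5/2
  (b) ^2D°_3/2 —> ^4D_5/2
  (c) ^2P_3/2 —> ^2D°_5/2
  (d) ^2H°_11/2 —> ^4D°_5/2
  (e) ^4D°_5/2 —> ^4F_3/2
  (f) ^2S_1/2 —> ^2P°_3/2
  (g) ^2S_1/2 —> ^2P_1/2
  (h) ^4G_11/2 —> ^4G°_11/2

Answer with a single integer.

(a) allowed
(b) forbidden (ΔS fails)
(c) allowed
(d) forbidden (parity, ΔS, ΔL, ΔJ fail)
(e) allowed
(f) allowed
(g) forbidden (parity fails)
(h) allowed
Total allowed: 5 of 8.

5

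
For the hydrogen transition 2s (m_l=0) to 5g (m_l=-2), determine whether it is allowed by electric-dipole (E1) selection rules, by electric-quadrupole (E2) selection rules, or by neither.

neither

Δl = 4 − 0 = +4; l_i + l_f = 4.
Δm_l = -2.
E1 (Δl = ±1, |Δm_l| ≤ 1): not satisfied.
E2 (Δl = 0,±2, l_i+l_f ≥ 2, |Δm_l| ≤ 2): not satisfied.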